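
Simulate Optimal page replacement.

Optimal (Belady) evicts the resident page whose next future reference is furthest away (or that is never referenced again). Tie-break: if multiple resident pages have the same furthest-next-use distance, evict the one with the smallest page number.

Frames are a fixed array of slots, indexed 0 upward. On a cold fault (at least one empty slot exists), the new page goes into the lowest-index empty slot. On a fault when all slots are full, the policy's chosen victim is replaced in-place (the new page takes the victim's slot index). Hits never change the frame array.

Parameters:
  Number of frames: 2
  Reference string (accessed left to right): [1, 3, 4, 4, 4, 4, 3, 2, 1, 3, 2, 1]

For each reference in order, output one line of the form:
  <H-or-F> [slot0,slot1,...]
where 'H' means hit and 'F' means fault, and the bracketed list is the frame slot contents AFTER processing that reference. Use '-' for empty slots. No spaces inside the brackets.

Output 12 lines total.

F [1,-]
F [1,3]
F [4,3]
H [4,3]
H [4,3]
H [4,3]
H [4,3]
F [2,3]
F [1,3]
H [1,3]
F [1,2]
H [1,2]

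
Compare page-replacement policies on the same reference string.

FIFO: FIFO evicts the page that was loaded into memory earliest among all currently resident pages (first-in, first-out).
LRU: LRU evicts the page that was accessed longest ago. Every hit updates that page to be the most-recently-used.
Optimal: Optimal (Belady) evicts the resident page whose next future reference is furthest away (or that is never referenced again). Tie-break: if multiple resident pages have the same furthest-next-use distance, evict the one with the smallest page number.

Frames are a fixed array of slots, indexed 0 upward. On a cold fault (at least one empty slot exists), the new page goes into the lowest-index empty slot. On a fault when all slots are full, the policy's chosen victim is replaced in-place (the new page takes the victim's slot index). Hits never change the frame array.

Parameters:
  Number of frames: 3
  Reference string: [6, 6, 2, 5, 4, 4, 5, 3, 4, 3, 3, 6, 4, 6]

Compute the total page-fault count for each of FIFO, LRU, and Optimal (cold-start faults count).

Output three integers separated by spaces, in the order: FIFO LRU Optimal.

Answer: 6 6 5

Derivation:
--- FIFO ---
  step 0: ref 6 -> FAULT, frames=[6,-,-] (faults so far: 1)
  step 1: ref 6 -> HIT, frames=[6,-,-] (faults so far: 1)
  step 2: ref 2 -> FAULT, frames=[6,2,-] (faults so far: 2)
  step 3: ref 5 -> FAULT, frames=[6,2,5] (faults so far: 3)
  step 4: ref 4 -> FAULT, evict 6, frames=[4,2,5] (faults so far: 4)
  step 5: ref 4 -> HIT, frames=[4,2,5] (faults so far: 4)
  step 6: ref 5 -> HIT, frames=[4,2,5] (faults so far: 4)
  step 7: ref 3 -> FAULT, evict 2, frames=[4,3,5] (faults so far: 5)
  step 8: ref 4 -> HIT, frames=[4,3,5] (faults so far: 5)
  step 9: ref 3 -> HIT, frames=[4,3,5] (faults so far: 5)
  step 10: ref 3 -> HIT, frames=[4,3,5] (faults so far: 5)
  step 11: ref 6 -> FAULT, evict 5, frames=[4,3,6] (faults so far: 6)
  step 12: ref 4 -> HIT, frames=[4,3,6] (faults so far: 6)
  step 13: ref 6 -> HIT, frames=[4,3,6] (faults so far: 6)
  FIFO total faults: 6
--- LRU ---
  step 0: ref 6 -> FAULT, frames=[6,-,-] (faults so far: 1)
  step 1: ref 6 -> HIT, frames=[6,-,-] (faults so far: 1)
  step 2: ref 2 -> FAULT, frames=[6,2,-] (faults so far: 2)
  step 3: ref 5 -> FAULT, frames=[6,2,5] (faults so far: 3)
  step 4: ref 4 -> FAULT, evict 6, frames=[4,2,5] (faults so far: 4)
  step 5: ref 4 -> HIT, frames=[4,2,5] (faults so far: 4)
  step 6: ref 5 -> HIT, frames=[4,2,5] (faults so far: 4)
  step 7: ref 3 -> FAULT, evict 2, frames=[4,3,5] (faults so far: 5)
  step 8: ref 4 -> HIT, frames=[4,3,5] (faults so far: 5)
  step 9: ref 3 -> HIT, frames=[4,3,5] (faults so far: 5)
  step 10: ref 3 -> HIT, frames=[4,3,5] (faults so far: 5)
  step 11: ref 6 -> FAULT, evict 5, frames=[4,3,6] (faults so far: 6)
  step 12: ref 4 -> HIT, frames=[4,3,6] (faults so far: 6)
  step 13: ref 6 -> HIT, frames=[4,3,6] (faults so far: 6)
  LRU total faults: 6
--- Optimal ---
  step 0: ref 6 -> FAULT, frames=[6,-,-] (faults so far: 1)
  step 1: ref 6 -> HIT, frames=[6,-,-] (faults so far: 1)
  step 2: ref 2 -> FAULT, frames=[6,2,-] (faults so far: 2)
  step 3: ref 5 -> FAULT, frames=[6,2,5] (faults so far: 3)
  step 4: ref 4 -> FAULT, evict 2, frames=[6,4,5] (faults so far: 4)
  step 5: ref 4 -> HIT, frames=[6,4,5] (faults so far: 4)
  step 6: ref 5 -> HIT, frames=[6,4,5] (faults so far: 4)
  step 7: ref 3 -> FAULT, evict 5, frames=[6,4,3] (faults so far: 5)
  step 8: ref 4 -> HIT, frames=[6,4,3] (faults so far: 5)
  step 9: ref 3 -> HIT, frames=[6,4,3] (faults so far: 5)
  step 10: ref 3 -> HIT, frames=[6,4,3] (faults so far: 5)
  step 11: ref 6 -> HIT, frames=[6,4,3] (faults so far: 5)
  step 12: ref 4 -> HIT, frames=[6,4,3] (faults so far: 5)
  step 13: ref 6 -> HIT, frames=[6,4,3] (faults so far: 5)
  Optimal total faults: 5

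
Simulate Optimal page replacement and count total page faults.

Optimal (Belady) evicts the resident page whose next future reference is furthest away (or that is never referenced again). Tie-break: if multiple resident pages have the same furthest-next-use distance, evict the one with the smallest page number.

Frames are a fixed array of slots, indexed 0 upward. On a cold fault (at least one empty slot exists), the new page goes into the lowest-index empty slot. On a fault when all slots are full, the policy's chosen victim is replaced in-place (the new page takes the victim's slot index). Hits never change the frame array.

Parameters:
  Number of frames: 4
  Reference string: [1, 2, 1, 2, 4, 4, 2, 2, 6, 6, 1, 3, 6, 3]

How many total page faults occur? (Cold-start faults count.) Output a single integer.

Step 0: ref 1 → FAULT, frames=[1,-,-,-]
Step 1: ref 2 → FAULT, frames=[1,2,-,-]
Step 2: ref 1 → HIT, frames=[1,2,-,-]
Step 3: ref 2 → HIT, frames=[1,2,-,-]
Step 4: ref 4 → FAULT, frames=[1,2,4,-]
Step 5: ref 4 → HIT, frames=[1,2,4,-]
Step 6: ref 2 → HIT, frames=[1,2,4,-]
Step 7: ref 2 → HIT, frames=[1,2,4,-]
Step 8: ref 6 → FAULT, frames=[1,2,4,6]
Step 9: ref 6 → HIT, frames=[1,2,4,6]
Step 10: ref 1 → HIT, frames=[1,2,4,6]
Step 11: ref 3 → FAULT (evict 1), frames=[3,2,4,6]
Step 12: ref 6 → HIT, frames=[3,2,4,6]
Step 13: ref 3 → HIT, frames=[3,2,4,6]
Total faults: 5

Answer: 5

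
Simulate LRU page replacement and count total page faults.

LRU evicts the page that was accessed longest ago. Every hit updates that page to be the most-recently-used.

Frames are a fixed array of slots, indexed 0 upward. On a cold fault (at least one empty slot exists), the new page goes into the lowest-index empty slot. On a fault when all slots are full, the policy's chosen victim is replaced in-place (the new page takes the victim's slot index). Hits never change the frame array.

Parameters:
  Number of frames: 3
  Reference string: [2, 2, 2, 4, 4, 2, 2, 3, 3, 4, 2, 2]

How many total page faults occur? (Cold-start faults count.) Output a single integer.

Step 0: ref 2 → FAULT, frames=[2,-,-]
Step 1: ref 2 → HIT, frames=[2,-,-]
Step 2: ref 2 → HIT, frames=[2,-,-]
Step 3: ref 4 → FAULT, frames=[2,4,-]
Step 4: ref 4 → HIT, frames=[2,4,-]
Step 5: ref 2 → HIT, frames=[2,4,-]
Step 6: ref 2 → HIT, frames=[2,4,-]
Step 7: ref 3 → FAULT, frames=[2,4,3]
Step 8: ref 3 → HIT, frames=[2,4,3]
Step 9: ref 4 → HIT, frames=[2,4,3]
Step 10: ref 2 → HIT, frames=[2,4,3]
Step 11: ref 2 → HIT, frames=[2,4,3]
Total faults: 3

Answer: 3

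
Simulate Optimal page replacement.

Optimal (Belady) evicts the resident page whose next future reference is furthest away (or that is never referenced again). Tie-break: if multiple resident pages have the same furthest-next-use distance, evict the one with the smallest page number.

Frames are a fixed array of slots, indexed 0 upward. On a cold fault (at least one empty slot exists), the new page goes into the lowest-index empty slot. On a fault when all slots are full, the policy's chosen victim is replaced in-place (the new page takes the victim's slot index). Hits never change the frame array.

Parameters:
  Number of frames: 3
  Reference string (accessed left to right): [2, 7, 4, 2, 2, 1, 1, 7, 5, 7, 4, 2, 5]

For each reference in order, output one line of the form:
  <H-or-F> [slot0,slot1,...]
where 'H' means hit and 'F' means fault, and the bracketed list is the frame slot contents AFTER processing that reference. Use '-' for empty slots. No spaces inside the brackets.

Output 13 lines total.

F [2,-,-]
F [2,7,-]
F [2,7,4]
H [2,7,4]
H [2,7,4]
F [1,7,4]
H [1,7,4]
H [1,7,4]
F [5,7,4]
H [5,7,4]
H [5,7,4]
F [5,7,2]
H [5,7,2]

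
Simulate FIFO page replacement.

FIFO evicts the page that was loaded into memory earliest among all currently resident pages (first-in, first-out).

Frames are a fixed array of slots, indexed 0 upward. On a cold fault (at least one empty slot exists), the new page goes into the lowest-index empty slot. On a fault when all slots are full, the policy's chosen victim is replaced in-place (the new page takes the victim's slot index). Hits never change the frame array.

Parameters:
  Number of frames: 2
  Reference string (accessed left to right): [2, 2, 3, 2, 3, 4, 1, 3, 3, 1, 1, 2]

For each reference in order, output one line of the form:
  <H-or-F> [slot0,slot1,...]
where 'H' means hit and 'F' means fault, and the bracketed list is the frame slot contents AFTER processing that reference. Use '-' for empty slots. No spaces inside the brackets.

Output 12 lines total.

F [2,-]
H [2,-]
F [2,3]
H [2,3]
H [2,3]
F [4,3]
F [4,1]
F [3,1]
H [3,1]
H [3,1]
H [3,1]
F [3,2]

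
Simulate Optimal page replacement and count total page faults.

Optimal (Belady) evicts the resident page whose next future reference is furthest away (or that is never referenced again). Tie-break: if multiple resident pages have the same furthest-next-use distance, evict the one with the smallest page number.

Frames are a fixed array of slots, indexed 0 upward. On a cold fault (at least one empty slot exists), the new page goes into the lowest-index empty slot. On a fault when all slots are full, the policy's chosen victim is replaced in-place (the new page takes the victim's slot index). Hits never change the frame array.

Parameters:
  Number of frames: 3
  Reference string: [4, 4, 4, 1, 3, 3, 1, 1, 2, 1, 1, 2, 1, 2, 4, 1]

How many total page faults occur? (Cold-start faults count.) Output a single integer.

Step 0: ref 4 → FAULT, frames=[4,-,-]
Step 1: ref 4 → HIT, frames=[4,-,-]
Step 2: ref 4 → HIT, frames=[4,-,-]
Step 3: ref 1 → FAULT, frames=[4,1,-]
Step 4: ref 3 → FAULT, frames=[4,1,3]
Step 5: ref 3 → HIT, frames=[4,1,3]
Step 6: ref 1 → HIT, frames=[4,1,3]
Step 7: ref 1 → HIT, frames=[4,1,3]
Step 8: ref 2 → FAULT (evict 3), frames=[4,1,2]
Step 9: ref 1 → HIT, frames=[4,1,2]
Step 10: ref 1 → HIT, frames=[4,1,2]
Step 11: ref 2 → HIT, frames=[4,1,2]
Step 12: ref 1 → HIT, frames=[4,1,2]
Step 13: ref 2 → HIT, frames=[4,1,2]
Step 14: ref 4 → HIT, frames=[4,1,2]
Step 15: ref 1 → HIT, frames=[4,1,2]
Total faults: 4

Answer: 4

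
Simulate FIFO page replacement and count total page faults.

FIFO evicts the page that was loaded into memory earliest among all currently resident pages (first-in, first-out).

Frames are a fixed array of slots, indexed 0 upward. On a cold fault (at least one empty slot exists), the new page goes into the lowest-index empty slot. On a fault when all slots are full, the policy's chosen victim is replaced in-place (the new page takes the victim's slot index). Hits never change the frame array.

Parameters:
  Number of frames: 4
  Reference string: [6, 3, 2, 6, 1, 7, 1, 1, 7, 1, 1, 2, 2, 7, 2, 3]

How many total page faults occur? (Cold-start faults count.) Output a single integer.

Step 0: ref 6 → FAULT, frames=[6,-,-,-]
Step 1: ref 3 → FAULT, frames=[6,3,-,-]
Step 2: ref 2 → FAULT, frames=[6,3,2,-]
Step 3: ref 6 → HIT, frames=[6,3,2,-]
Step 4: ref 1 → FAULT, frames=[6,3,2,1]
Step 5: ref 7 → FAULT (evict 6), frames=[7,3,2,1]
Step 6: ref 1 → HIT, frames=[7,3,2,1]
Step 7: ref 1 → HIT, frames=[7,3,2,1]
Step 8: ref 7 → HIT, frames=[7,3,2,1]
Step 9: ref 1 → HIT, frames=[7,3,2,1]
Step 10: ref 1 → HIT, frames=[7,3,2,1]
Step 11: ref 2 → HIT, frames=[7,3,2,1]
Step 12: ref 2 → HIT, frames=[7,3,2,1]
Step 13: ref 7 → HIT, frames=[7,3,2,1]
Step 14: ref 2 → HIT, frames=[7,3,2,1]
Step 15: ref 3 → HIT, frames=[7,3,2,1]
Total faults: 5

Answer: 5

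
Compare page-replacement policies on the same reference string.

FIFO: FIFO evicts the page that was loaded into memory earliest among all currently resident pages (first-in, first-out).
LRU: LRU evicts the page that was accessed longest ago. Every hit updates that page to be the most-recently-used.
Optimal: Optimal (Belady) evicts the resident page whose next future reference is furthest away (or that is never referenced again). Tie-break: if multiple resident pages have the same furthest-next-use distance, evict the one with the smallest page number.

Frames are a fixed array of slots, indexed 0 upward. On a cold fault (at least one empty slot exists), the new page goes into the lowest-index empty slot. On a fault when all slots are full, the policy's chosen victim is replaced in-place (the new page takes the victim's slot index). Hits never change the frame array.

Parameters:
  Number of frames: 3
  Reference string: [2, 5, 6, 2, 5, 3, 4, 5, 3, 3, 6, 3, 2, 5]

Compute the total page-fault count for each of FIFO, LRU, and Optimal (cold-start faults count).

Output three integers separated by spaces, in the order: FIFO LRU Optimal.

Answer: 10 8 7

Derivation:
--- FIFO ---
  step 0: ref 2 -> FAULT, frames=[2,-,-] (faults so far: 1)
  step 1: ref 5 -> FAULT, frames=[2,5,-] (faults so far: 2)
  step 2: ref 6 -> FAULT, frames=[2,5,6] (faults so far: 3)
  step 3: ref 2 -> HIT, frames=[2,5,6] (faults so far: 3)
  step 4: ref 5 -> HIT, frames=[2,5,6] (faults so far: 3)
  step 5: ref 3 -> FAULT, evict 2, frames=[3,5,6] (faults so far: 4)
  step 6: ref 4 -> FAULT, evict 5, frames=[3,4,6] (faults so far: 5)
  step 7: ref 5 -> FAULT, evict 6, frames=[3,4,5] (faults so far: 6)
  step 8: ref 3 -> HIT, frames=[3,4,5] (faults so far: 6)
  step 9: ref 3 -> HIT, frames=[3,4,5] (faults so far: 6)
  step 10: ref 6 -> FAULT, evict 3, frames=[6,4,5] (faults so far: 7)
  step 11: ref 3 -> FAULT, evict 4, frames=[6,3,5] (faults so far: 8)
  step 12: ref 2 -> FAULT, evict 5, frames=[6,3,2] (faults so far: 9)
  step 13: ref 5 -> FAULT, evict 6, frames=[5,3,2] (faults so far: 10)
  FIFO total faults: 10
--- LRU ---
  step 0: ref 2 -> FAULT, frames=[2,-,-] (faults so far: 1)
  step 1: ref 5 -> FAULT, frames=[2,5,-] (faults so far: 2)
  step 2: ref 6 -> FAULT, frames=[2,5,6] (faults so far: 3)
  step 3: ref 2 -> HIT, frames=[2,5,6] (faults so far: 3)
  step 4: ref 5 -> HIT, frames=[2,5,6] (faults so far: 3)
  step 5: ref 3 -> FAULT, evict 6, frames=[2,5,3] (faults so far: 4)
  step 6: ref 4 -> FAULT, evict 2, frames=[4,5,3] (faults so far: 5)
  step 7: ref 5 -> HIT, frames=[4,5,3] (faults so far: 5)
  step 8: ref 3 -> HIT, frames=[4,5,3] (faults so far: 5)
  step 9: ref 3 -> HIT, frames=[4,5,3] (faults so far: 5)
  step 10: ref 6 -> FAULT, evict 4, frames=[6,5,3] (faults so far: 6)
  step 11: ref 3 -> HIT, frames=[6,5,3] (faults so far: 6)
  step 12: ref 2 -> FAULT, evict 5, frames=[6,2,3] (faults so far: 7)
  step 13: ref 5 -> FAULT, evict 6, frames=[5,2,3] (faults so far: 8)
  LRU total faults: 8
--- Optimal ---
  step 0: ref 2 -> FAULT, frames=[2,-,-] (faults so far: 1)
  step 1: ref 5 -> FAULT, frames=[2,5,-] (faults so far: 2)
  step 2: ref 6 -> FAULT, frames=[2,5,6] (faults so far: 3)
  step 3: ref 2 -> HIT, frames=[2,5,6] (faults so far: 3)
  step 4: ref 5 -> HIT, frames=[2,5,6] (faults so far: 3)
  step 5: ref 3 -> FAULT, evict 2, frames=[3,5,6] (faults so far: 4)
  step 6: ref 4 -> FAULT, evict 6, frames=[3,5,4] (faults so far: 5)
  step 7: ref 5 -> HIT, frames=[3,5,4] (faults so far: 5)
  step 8: ref 3 -> HIT, frames=[3,5,4] (faults so far: 5)
  step 9: ref 3 -> HIT, frames=[3,5,4] (faults so far: 5)
  step 10: ref 6 -> FAULT, evict 4, frames=[3,5,6] (faults so far: 6)
  step 11: ref 3 -> HIT, frames=[3,5,6] (faults so far: 6)
  step 12: ref 2 -> FAULT, evict 3, frames=[2,5,6] (faults so far: 7)
  step 13: ref 5 -> HIT, frames=[2,5,6] (faults so far: 7)
  Optimal total faults: 7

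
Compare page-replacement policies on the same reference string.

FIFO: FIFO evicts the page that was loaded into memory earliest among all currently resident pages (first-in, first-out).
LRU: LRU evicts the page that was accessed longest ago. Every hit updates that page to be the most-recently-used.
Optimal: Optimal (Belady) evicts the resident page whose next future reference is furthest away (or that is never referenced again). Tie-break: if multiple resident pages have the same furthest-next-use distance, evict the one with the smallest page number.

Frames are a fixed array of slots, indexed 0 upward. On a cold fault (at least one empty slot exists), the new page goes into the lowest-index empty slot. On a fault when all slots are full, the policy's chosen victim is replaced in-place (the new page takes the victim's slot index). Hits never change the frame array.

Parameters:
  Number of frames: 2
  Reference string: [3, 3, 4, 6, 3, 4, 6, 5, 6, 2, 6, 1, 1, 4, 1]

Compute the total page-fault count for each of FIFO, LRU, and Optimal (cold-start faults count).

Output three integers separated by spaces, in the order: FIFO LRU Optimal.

Answer: 11 10 8

Derivation:
--- FIFO ---
  step 0: ref 3 -> FAULT, frames=[3,-] (faults so far: 1)
  step 1: ref 3 -> HIT, frames=[3,-] (faults so far: 1)
  step 2: ref 4 -> FAULT, frames=[3,4] (faults so far: 2)
  step 3: ref 6 -> FAULT, evict 3, frames=[6,4] (faults so far: 3)
  step 4: ref 3 -> FAULT, evict 4, frames=[6,3] (faults so far: 4)
  step 5: ref 4 -> FAULT, evict 6, frames=[4,3] (faults so far: 5)
  step 6: ref 6 -> FAULT, evict 3, frames=[4,6] (faults so far: 6)
  step 7: ref 5 -> FAULT, evict 4, frames=[5,6] (faults so far: 7)
  step 8: ref 6 -> HIT, frames=[5,6] (faults so far: 7)
  step 9: ref 2 -> FAULT, evict 6, frames=[5,2] (faults so far: 8)
  step 10: ref 6 -> FAULT, evict 5, frames=[6,2] (faults so far: 9)
  step 11: ref 1 -> FAULT, evict 2, frames=[6,1] (faults so far: 10)
  step 12: ref 1 -> HIT, frames=[6,1] (faults so far: 10)
  step 13: ref 4 -> FAULT, evict 6, frames=[4,1] (faults so far: 11)
  step 14: ref 1 -> HIT, frames=[4,1] (faults so far: 11)
  FIFO total faults: 11
--- LRU ---
  step 0: ref 3 -> FAULT, frames=[3,-] (faults so far: 1)
  step 1: ref 3 -> HIT, frames=[3,-] (faults so far: 1)
  step 2: ref 4 -> FAULT, frames=[3,4] (faults so far: 2)
  step 3: ref 6 -> FAULT, evict 3, frames=[6,4] (faults so far: 3)
  step 4: ref 3 -> FAULT, evict 4, frames=[6,3] (faults so far: 4)
  step 5: ref 4 -> FAULT, evict 6, frames=[4,3] (faults so far: 5)
  step 6: ref 6 -> FAULT, evict 3, frames=[4,6] (faults so far: 6)
  step 7: ref 5 -> FAULT, evict 4, frames=[5,6] (faults so far: 7)
  step 8: ref 6 -> HIT, frames=[5,6] (faults so far: 7)
  step 9: ref 2 -> FAULT, evict 5, frames=[2,6] (faults so far: 8)
  step 10: ref 6 -> HIT, frames=[2,6] (faults so far: 8)
  step 11: ref 1 -> FAULT, evict 2, frames=[1,6] (faults so far: 9)
  step 12: ref 1 -> HIT, frames=[1,6] (faults so far: 9)
  step 13: ref 4 -> FAULT, evict 6, frames=[1,4] (faults so far: 10)
  step 14: ref 1 -> HIT, frames=[1,4] (faults so far: 10)
  LRU total faults: 10
--- Optimal ---
  step 0: ref 3 -> FAULT, frames=[3,-] (faults so far: 1)
  step 1: ref 3 -> HIT, frames=[3,-] (faults so far: 1)
  step 2: ref 4 -> FAULT, frames=[3,4] (faults so far: 2)
  step 3: ref 6 -> FAULT, evict 4, frames=[3,6] (faults so far: 3)
  step 4: ref 3 -> HIT, frames=[3,6] (faults so far: 3)
  step 5: ref 4 -> FAULT, evict 3, frames=[4,6] (faults so far: 4)
  step 6: ref 6 -> HIT, frames=[4,6] (faults so far: 4)
  step 7: ref 5 -> FAULT, evict 4, frames=[5,6] (faults so far: 5)
  step 8: ref 6 -> HIT, frames=[5,6] (faults so far: 5)
  step 9: ref 2 -> FAULT, evict 5, frames=[2,6] (faults so far: 6)
  step 10: ref 6 -> HIT, frames=[2,6] (faults so far: 6)
  step 11: ref 1 -> FAULT, evict 2, frames=[1,6] (faults so far: 7)
  step 12: ref 1 -> HIT, frames=[1,6] (faults so far: 7)
  step 13: ref 4 -> FAULT, evict 6, frames=[1,4] (faults so far: 8)
  step 14: ref 1 -> HIT, frames=[1,4] (faults so far: 8)
  Optimal total faults: 8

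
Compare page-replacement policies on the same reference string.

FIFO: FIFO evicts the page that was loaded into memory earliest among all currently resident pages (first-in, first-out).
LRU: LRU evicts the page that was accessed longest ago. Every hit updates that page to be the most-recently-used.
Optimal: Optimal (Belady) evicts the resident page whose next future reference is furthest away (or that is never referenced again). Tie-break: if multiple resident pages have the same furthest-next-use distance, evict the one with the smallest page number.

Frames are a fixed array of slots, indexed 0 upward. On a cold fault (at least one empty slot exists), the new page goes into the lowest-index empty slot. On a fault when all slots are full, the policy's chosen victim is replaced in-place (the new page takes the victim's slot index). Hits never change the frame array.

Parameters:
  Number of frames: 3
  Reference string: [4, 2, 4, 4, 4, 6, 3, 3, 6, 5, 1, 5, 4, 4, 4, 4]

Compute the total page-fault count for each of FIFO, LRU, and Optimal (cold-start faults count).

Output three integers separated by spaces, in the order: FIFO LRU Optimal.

Answer: 7 7 6

Derivation:
--- FIFO ---
  step 0: ref 4 -> FAULT, frames=[4,-,-] (faults so far: 1)
  step 1: ref 2 -> FAULT, frames=[4,2,-] (faults so far: 2)
  step 2: ref 4 -> HIT, frames=[4,2,-] (faults so far: 2)
  step 3: ref 4 -> HIT, frames=[4,2,-] (faults so far: 2)
  step 4: ref 4 -> HIT, frames=[4,2,-] (faults so far: 2)
  step 5: ref 6 -> FAULT, frames=[4,2,6] (faults so far: 3)
  step 6: ref 3 -> FAULT, evict 4, frames=[3,2,6] (faults so far: 4)
  step 7: ref 3 -> HIT, frames=[3,2,6] (faults so far: 4)
  step 8: ref 6 -> HIT, frames=[3,2,6] (faults so far: 4)
  step 9: ref 5 -> FAULT, evict 2, frames=[3,5,6] (faults so far: 5)
  step 10: ref 1 -> FAULT, evict 6, frames=[3,5,1] (faults so far: 6)
  step 11: ref 5 -> HIT, frames=[3,5,1] (faults so far: 6)
  step 12: ref 4 -> FAULT, evict 3, frames=[4,5,1] (faults so far: 7)
  step 13: ref 4 -> HIT, frames=[4,5,1] (faults so far: 7)
  step 14: ref 4 -> HIT, frames=[4,5,1] (faults so far: 7)
  step 15: ref 4 -> HIT, frames=[4,5,1] (faults so far: 7)
  FIFO total faults: 7
--- LRU ---
  step 0: ref 4 -> FAULT, frames=[4,-,-] (faults so far: 1)
  step 1: ref 2 -> FAULT, frames=[4,2,-] (faults so far: 2)
  step 2: ref 4 -> HIT, frames=[4,2,-] (faults so far: 2)
  step 3: ref 4 -> HIT, frames=[4,2,-] (faults so far: 2)
  step 4: ref 4 -> HIT, frames=[4,2,-] (faults so far: 2)
  step 5: ref 6 -> FAULT, frames=[4,2,6] (faults so far: 3)
  step 6: ref 3 -> FAULT, evict 2, frames=[4,3,6] (faults so far: 4)
  step 7: ref 3 -> HIT, frames=[4,3,6] (faults so far: 4)
  step 8: ref 6 -> HIT, frames=[4,3,6] (faults so far: 4)
  step 9: ref 5 -> FAULT, evict 4, frames=[5,3,6] (faults so far: 5)
  step 10: ref 1 -> FAULT, evict 3, frames=[5,1,6] (faults so far: 6)
  step 11: ref 5 -> HIT, frames=[5,1,6] (faults so far: 6)
  step 12: ref 4 -> FAULT, evict 6, frames=[5,1,4] (faults so far: 7)
  step 13: ref 4 -> HIT, frames=[5,1,4] (faults so far: 7)
  step 14: ref 4 -> HIT, frames=[5,1,4] (faults so far: 7)
  step 15: ref 4 -> HIT, frames=[5,1,4] (faults so far: 7)
  LRU total faults: 7
--- Optimal ---
  step 0: ref 4 -> FAULT, frames=[4,-,-] (faults so far: 1)
  step 1: ref 2 -> FAULT, frames=[4,2,-] (faults so far: 2)
  step 2: ref 4 -> HIT, frames=[4,2,-] (faults so far: 2)
  step 3: ref 4 -> HIT, frames=[4,2,-] (faults so far: 2)
  step 4: ref 4 -> HIT, frames=[4,2,-] (faults so far: 2)
  step 5: ref 6 -> FAULT, frames=[4,2,6] (faults so far: 3)
  step 6: ref 3 -> FAULT, evict 2, frames=[4,3,6] (faults so far: 4)
  step 7: ref 3 -> HIT, frames=[4,3,6] (faults so far: 4)
  step 8: ref 6 -> HIT, frames=[4,3,6] (faults so far: 4)
  step 9: ref 5 -> FAULT, evict 3, frames=[4,5,6] (faults so far: 5)
  step 10: ref 1 -> FAULT, evict 6, frames=[4,5,1] (faults so far: 6)
  step 11: ref 5 -> HIT, frames=[4,5,1] (faults so far: 6)
  step 12: ref 4 -> HIT, frames=[4,5,1] (faults so far: 6)
  step 13: ref 4 -> HIT, frames=[4,5,1] (faults so far: 6)
  step 14: ref 4 -> HIT, frames=[4,5,1] (faults so far: 6)
  step 15: ref 4 -> HIT, frames=[4,5,1] (faults so far: 6)
  Optimal total faults: 6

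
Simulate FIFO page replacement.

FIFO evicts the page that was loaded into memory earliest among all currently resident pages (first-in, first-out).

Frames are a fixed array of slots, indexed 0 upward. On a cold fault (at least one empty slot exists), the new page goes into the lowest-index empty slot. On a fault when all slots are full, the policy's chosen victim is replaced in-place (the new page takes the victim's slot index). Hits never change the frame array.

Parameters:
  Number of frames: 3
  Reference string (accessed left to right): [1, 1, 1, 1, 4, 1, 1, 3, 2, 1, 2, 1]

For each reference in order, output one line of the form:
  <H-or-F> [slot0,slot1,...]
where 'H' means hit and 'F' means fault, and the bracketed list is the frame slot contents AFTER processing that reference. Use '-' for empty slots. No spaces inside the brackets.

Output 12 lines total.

F [1,-,-]
H [1,-,-]
H [1,-,-]
H [1,-,-]
F [1,4,-]
H [1,4,-]
H [1,4,-]
F [1,4,3]
F [2,4,3]
F [2,1,3]
H [2,1,3]
H [2,1,3]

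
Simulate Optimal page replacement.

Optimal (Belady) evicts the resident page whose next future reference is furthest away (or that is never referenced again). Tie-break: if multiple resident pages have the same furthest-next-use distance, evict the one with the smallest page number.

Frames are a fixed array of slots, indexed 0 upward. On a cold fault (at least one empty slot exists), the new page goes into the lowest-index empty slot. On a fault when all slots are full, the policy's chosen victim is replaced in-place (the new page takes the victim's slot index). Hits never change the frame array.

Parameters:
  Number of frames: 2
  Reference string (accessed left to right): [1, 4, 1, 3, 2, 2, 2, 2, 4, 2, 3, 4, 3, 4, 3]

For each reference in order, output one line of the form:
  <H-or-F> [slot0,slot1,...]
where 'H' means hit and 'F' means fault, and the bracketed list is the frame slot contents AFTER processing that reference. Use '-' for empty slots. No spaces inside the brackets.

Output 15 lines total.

F [1,-]
F [1,4]
H [1,4]
F [3,4]
F [2,4]
H [2,4]
H [2,4]
H [2,4]
H [2,4]
H [2,4]
F [3,4]
H [3,4]
H [3,4]
H [3,4]
H [3,4]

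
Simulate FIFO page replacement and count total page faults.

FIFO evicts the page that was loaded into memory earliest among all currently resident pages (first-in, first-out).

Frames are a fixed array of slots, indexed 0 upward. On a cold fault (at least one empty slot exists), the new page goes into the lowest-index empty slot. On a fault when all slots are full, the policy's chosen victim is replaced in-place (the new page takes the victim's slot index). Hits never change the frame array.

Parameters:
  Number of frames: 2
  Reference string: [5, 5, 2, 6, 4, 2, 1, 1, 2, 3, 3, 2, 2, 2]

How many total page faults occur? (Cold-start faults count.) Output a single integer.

Answer: 8

Derivation:
Step 0: ref 5 → FAULT, frames=[5,-]
Step 1: ref 5 → HIT, frames=[5,-]
Step 2: ref 2 → FAULT, frames=[5,2]
Step 3: ref 6 → FAULT (evict 5), frames=[6,2]
Step 4: ref 4 → FAULT (evict 2), frames=[6,4]
Step 5: ref 2 → FAULT (evict 6), frames=[2,4]
Step 6: ref 1 → FAULT (evict 4), frames=[2,1]
Step 7: ref 1 → HIT, frames=[2,1]
Step 8: ref 2 → HIT, frames=[2,1]
Step 9: ref 3 → FAULT (evict 2), frames=[3,1]
Step 10: ref 3 → HIT, frames=[3,1]
Step 11: ref 2 → FAULT (evict 1), frames=[3,2]
Step 12: ref 2 → HIT, frames=[3,2]
Step 13: ref 2 → HIT, frames=[3,2]
Total faults: 8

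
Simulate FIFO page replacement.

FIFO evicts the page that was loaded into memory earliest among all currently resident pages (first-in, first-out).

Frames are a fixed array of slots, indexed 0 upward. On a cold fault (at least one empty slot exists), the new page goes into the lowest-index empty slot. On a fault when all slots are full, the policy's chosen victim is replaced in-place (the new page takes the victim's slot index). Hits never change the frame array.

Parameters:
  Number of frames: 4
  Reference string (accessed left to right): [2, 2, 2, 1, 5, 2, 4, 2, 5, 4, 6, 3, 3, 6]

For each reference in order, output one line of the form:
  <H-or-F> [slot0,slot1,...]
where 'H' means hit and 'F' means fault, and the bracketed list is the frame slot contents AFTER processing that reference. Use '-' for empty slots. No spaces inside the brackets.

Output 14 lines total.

F [2,-,-,-]
H [2,-,-,-]
H [2,-,-,-]
F [2,1,-,-]
F [2,1,5,-]
H [2,1,5,-]
F [2,1,5,4]
H [2,1,5,4]
H [2,1,5,4]
H [2,1,5,4]
F [6,1,5,4]
F [6,3,5,4]
H [6,3,5,4]
H [6,3,5,4]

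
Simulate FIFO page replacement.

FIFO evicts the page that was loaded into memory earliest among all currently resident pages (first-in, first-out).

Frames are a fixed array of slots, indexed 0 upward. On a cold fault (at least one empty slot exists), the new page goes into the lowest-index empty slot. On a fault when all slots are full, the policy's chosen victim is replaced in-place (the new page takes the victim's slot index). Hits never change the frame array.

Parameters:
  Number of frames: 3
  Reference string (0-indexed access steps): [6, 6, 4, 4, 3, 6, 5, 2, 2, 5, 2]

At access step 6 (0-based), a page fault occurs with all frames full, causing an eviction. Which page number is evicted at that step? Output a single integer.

Step 0: ref 6 -> FAULT, frames=[6,-,-]
Step 1: ref 6 -> HIT, frames=[6,-,-]
Step 2: ref 4 -> FAULT, frames=[6,4,-]
Step 3: ref 4 -> HIT, frames=[6,4,-]
Step 4: ref 3 -> FAULT, frames=[6,4,3]
Step 5: ref 6 -> HIT, frames=[6,4,3]
Step 6: ref 5 -> FAULT, evict 6, frames=[5,4,3]
At step 6: evicted page 6

Answer: 6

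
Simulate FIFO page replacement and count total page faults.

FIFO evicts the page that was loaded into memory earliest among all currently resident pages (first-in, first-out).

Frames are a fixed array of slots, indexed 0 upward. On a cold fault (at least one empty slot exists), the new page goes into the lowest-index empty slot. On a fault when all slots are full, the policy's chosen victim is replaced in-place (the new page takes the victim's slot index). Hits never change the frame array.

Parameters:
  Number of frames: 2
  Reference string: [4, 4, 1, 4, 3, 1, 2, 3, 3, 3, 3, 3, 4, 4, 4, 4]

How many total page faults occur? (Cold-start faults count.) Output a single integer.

Answer: 5

Derivation:
Step 0: ref 4 → FAULT, frames=[4,-]
Step 1: ref 4 → HIT, frames=[4,-]
Step 2: ref 1 → FAULT, frames=[4,1]
Step 3: ref 4 → HIT, frames=[4,1]
Step 4: ref 3 → FAULT (evict 4), frames=[3,1]
Step 5: ref 1 → HIT, frames=[3,1]
Step 6: ref 2 → FAULT (evict 1), frames=[3,2]
Step 7: ref 3 → HIT, frames=[3,2]
Step 8: ref 3 → HIT, frames=[3,2]
Step 9: ref 3 → HIT, frames=[3,2]
Step 10: ref 3 → HIT, frames=[3,2]
Step 11: ref 3 → HIT, frames=[3,2]
Step 12: ref 4 → FAULT (evict 3), frames=[4,2]
Step 13: ref 4 → HIT, frames=[4,2]
Step 14: ref 4 → HIT, frames=[4,2]
Step 15: ref 4 → HIT, frames=[4,2]
Total faults: 5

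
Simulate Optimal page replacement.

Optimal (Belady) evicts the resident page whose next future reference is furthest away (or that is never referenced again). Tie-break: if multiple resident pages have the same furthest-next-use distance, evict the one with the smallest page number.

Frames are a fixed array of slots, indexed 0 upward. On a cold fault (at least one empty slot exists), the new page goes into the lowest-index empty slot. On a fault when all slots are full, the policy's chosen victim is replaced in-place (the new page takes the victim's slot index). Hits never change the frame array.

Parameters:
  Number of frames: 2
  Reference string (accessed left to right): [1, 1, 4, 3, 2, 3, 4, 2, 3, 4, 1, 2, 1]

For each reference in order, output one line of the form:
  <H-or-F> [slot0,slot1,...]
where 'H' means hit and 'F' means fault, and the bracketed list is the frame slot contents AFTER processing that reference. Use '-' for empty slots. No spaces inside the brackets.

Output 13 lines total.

F [1,-]
H [1,-]
F [1,4]
F [3,4]
F [3,2]
H [3,2]
F [4,2]
H [4,2]
F [4,3]
H [4,3]
F [4,1]
F [2,1]
H [2,1]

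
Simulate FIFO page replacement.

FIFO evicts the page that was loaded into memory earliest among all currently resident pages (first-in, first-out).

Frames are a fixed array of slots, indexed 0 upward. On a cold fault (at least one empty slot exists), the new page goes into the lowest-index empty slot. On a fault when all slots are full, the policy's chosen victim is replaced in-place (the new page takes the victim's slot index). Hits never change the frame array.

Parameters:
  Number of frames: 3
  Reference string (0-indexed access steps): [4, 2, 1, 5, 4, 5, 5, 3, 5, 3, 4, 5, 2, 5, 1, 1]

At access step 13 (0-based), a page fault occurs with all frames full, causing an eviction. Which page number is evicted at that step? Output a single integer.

Step 0: ref 4 -> FAULT, frames=[4,-,-]
Step 1: ref 2 -> FAULT, frames=[4,2,-]
Step 2: ref 1 -> FAULT, frames=[4,2,1]
Step 3: ref 5 -> FAULT, evict 4, frames=[5,2,1]
Step 4: ref 4 -> FAULT, evict 2, frames=[5,4,1]
Step 5: ref 5 -> HIT, frames=[5,4,1]
Step 6: ref 5 -> HIT, frames=[5,4,1]
Step 7: ref 3 -> FAULT, evict 1, frames=[5,4,3]
Step 8: ref 5 -> HIT, frames=[5,4,3]
Step 9: ref 3 -> HIT, frames=[5,4,3]
Step 10: ref 4 -> HIT, frames=[5,4,3]
Step 11: ref 5 -> HIT, frames=[5,4,3]
Step 12: ref 2 -> FAULT, evict 5, frames=[2,4,3]
Step 13: ref 5 -> FAULT, evict 4, frames=[2,5,3]
At step 13: evicted page 4

Answer: 4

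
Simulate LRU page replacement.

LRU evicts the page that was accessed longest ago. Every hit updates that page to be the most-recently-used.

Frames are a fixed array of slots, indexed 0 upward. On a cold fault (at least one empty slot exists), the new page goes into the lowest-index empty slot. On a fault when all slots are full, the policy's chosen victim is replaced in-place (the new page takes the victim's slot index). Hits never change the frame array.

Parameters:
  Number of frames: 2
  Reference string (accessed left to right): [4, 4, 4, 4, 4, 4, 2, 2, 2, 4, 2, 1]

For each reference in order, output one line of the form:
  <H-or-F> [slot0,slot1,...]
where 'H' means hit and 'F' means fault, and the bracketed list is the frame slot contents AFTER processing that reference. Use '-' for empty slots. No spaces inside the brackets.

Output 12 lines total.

F [4,-]
H [4,-]
H [4,-]
H [4,-]
H [4,-]
H [4,-]
F [4,2]
H [4,2]
H [4,2]
H [4,2]
H [4,2]
F [1,2]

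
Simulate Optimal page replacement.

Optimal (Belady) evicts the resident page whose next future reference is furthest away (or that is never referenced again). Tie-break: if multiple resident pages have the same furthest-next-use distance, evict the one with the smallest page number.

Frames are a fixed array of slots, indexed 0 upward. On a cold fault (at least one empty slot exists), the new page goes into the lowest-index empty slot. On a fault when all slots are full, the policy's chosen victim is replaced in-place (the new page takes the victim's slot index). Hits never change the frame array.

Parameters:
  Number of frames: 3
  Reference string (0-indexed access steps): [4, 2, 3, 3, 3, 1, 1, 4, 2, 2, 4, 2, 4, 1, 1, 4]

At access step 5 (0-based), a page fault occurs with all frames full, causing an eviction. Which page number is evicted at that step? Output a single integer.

Step 0: ref 4 -> FAULT, frames=[4,-,-]
Step 1: ref 2 -> FAULT, frames=[4,2,-]
Step 2: ref 3 -> FAULT, frames=[4,2,3]
Step 3: ref 3 -> HIT, frames=[4,2,3]
Step 4: ref 3 -> HIT, frames=[4,2,3]
Step 5: ref 1 -> FAULT, evict 3, frames=[4,2,1]
At step 5: evicted page 3

Answer: 3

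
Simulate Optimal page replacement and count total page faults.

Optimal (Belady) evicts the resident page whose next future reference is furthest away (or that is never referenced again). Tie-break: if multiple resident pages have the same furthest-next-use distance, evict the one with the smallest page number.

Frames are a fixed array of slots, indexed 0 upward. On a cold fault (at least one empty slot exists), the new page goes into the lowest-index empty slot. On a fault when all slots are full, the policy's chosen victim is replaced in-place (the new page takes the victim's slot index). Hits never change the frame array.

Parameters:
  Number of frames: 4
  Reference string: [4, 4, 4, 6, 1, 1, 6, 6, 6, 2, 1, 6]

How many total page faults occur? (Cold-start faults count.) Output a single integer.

Step 0: ref 4 → FAULT, frames=[4,-,-,-]
Step 1: ref 4 → HIT, frames=[4,-,-,-]
Step 2: ref 4 → HIT, frames=[4,-,-,-]
Step 3: ref 6 → FAULT, frames=[4,6,-,-]
Step 4: ref 1 → FAULT, frames=[4,6,1,-]
Step 5: ref 1 → HIT, frames=[4,6,1,-]
Step 6: ref 6 → HIT, frames=[4,6,1,-]
Step 7: ref 6 → HIT, frames=[4,6,1,-]
Step 8: ref 6 → HIT, frames=[4,6,1,-]
Step 9: ref 2 → FAULT, frames=[4,6,1,2]
Step 10: ref 1 → HIT, frames=[4,6,1,2]
Step 11: ref 6 → HIT, frames=[4,6,1,2]
Total faults: 4

Answer: 4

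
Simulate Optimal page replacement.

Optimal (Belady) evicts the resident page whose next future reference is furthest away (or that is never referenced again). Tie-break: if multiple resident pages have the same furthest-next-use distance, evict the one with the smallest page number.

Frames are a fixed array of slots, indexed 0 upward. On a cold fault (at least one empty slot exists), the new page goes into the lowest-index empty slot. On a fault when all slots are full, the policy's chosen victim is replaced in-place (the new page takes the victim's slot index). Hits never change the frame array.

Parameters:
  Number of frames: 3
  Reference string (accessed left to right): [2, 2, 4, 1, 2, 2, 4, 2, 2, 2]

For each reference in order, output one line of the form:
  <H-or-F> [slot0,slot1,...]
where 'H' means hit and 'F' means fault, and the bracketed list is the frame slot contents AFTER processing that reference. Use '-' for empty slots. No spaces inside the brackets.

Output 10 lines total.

F [2,-,-]
H [2,-,-]
F [2,4,-]
F [2,4,1]
H [2,4,1]
H [2,4,1]
H [2,4,1]
H [2,4,1]
H [2,4,1]
H [2,4,1]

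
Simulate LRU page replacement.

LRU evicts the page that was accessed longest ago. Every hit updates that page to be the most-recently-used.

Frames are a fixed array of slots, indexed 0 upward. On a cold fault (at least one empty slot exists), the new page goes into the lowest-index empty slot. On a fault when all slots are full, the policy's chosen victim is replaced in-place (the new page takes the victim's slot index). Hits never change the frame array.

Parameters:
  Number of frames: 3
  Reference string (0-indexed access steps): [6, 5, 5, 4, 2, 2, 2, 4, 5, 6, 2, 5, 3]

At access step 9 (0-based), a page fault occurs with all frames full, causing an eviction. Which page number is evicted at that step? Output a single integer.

Step 0: ref 6 -> FAULT, frames=[6,-,-]
Step 1: ref 5 -> FAULT, frames=[6,5,-]
Step 2: ref 5 -> HIT, frames=[6,5,-]
Step 3: ref 4 -> FAULT, frames=[6,5,4]
Step 4: ref 2 -> FAULT, evict 6, frames=[2,5,4]
Step 5: ref 2 -> HIT, frames=[2,5,4]
Step 6: ref 2 -> HIT, frames=[2,5,4]
Step 7: ref 4 -> HIT, frames=[2,5,4]
Step 8: ref 5 -> HIT, frames=[2,5,4]
Step 9: ref 6 -> FAULT, evict 2, frames=[6,5,4]
At step 9: evicted page 2

Answer: 2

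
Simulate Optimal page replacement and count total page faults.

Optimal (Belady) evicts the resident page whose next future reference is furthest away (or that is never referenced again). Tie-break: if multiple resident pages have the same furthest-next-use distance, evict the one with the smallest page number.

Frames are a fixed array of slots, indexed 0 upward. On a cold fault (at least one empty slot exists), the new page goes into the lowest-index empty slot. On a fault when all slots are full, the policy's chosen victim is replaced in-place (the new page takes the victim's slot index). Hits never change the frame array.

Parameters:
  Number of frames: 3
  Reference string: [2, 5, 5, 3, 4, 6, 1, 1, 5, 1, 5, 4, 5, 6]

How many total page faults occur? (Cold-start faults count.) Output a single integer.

Answer: 7

Derivation:
Step 0: ref 2 → FAULT, frames=[2,-,-]
Step 1: ref 5 → FAULT, frames=[2,5,-]
Step 2: ref 5 → HIT, frames=[2,5,-]
Step 3: ref 3 → FAULT, frames=[2,5,3]
Step 4: ref 4 → FAULT (evict 2), frames=[4,5,3]
Step 5: ref 6 → FAULT (evict 3), frames=[4,5,6]
Step 6: ref 1 → FAULT (evict 6), frames=[4,5,1]
Step 7: ref 1 → HIT, frames=[4,5,1]
Step 8: ref 5 → HIT, frames=[4,5,1]
Step 9: ref 1 → HIT, frames=[4,5,1]
Step 10: ref 5 → HIT, frames=[4,5,1]
Step 11: ref 4 → HIT, frames=[4,5,1]
Step 12: ref 5 → HIT, frames=[4,5,1]
Step 13: ref 6 → FAULT (evict 1), frames=[4,5,6]
Total faults: 7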